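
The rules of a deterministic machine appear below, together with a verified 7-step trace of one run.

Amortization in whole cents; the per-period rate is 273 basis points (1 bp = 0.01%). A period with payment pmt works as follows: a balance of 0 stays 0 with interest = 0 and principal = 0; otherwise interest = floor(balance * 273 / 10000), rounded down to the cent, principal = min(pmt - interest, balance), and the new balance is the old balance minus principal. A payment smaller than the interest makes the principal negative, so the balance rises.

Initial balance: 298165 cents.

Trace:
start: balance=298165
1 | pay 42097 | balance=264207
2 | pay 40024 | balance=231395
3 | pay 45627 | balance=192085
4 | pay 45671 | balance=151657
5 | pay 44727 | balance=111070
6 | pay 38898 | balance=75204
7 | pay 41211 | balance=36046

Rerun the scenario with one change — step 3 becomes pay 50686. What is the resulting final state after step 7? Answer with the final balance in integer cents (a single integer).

(re-executing from step 3 with the substitution; state before step 3: balance=231395)
3 | pay 50686 | balance=187026
4 | pay 45671 | balance=146460
5 | pay 44727 | balance=105731
6 | pay 38898 | balance=69719
7 | pay 41211 | balance=30411

30411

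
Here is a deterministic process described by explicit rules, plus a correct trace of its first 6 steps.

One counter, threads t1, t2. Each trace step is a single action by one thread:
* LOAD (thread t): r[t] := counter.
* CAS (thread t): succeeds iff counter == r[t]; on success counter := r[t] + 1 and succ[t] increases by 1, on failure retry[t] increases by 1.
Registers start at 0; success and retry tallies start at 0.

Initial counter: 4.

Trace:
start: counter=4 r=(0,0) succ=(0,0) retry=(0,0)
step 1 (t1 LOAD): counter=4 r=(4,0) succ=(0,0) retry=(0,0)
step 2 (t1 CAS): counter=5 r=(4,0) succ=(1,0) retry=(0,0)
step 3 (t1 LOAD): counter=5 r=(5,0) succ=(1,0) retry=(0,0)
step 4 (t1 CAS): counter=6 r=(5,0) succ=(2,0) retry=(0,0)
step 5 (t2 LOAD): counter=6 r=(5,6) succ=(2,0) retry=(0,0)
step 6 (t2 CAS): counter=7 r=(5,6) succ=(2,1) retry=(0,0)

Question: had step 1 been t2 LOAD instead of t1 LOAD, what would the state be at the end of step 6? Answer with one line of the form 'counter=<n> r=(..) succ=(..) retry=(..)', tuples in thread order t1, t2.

counter=6 r=(4,5) succ=(1,1) retry=(1,0)

(re-executing from step 1 with the substitution; state before step 1: counter=4 r=(0,0) succ=(0,0) retry=(0,0))
step 1 (t2 LOAD): counter=4 r=(0,4) succ=(0,0) retry=(0,0)
step 2 (t1 CAS): counter=4 r=(0,4) succ=(0,0) retry=(1,0)
step 3 (t1 LOAD): counter=4 r=(4,4) succ=(0,0) retry=(1,0)
step 4 (t1 CAS): counter=5 r=(4,4) succ=(1,0) retry=(1,0)
step 5 (t2 LOAD): counter=5 r=(4,5) succ=(1,0) retry=(1,0)
step 6 (t2 CAS): counter=6 r=(4,5) succ=(1,1) retry=(1,0)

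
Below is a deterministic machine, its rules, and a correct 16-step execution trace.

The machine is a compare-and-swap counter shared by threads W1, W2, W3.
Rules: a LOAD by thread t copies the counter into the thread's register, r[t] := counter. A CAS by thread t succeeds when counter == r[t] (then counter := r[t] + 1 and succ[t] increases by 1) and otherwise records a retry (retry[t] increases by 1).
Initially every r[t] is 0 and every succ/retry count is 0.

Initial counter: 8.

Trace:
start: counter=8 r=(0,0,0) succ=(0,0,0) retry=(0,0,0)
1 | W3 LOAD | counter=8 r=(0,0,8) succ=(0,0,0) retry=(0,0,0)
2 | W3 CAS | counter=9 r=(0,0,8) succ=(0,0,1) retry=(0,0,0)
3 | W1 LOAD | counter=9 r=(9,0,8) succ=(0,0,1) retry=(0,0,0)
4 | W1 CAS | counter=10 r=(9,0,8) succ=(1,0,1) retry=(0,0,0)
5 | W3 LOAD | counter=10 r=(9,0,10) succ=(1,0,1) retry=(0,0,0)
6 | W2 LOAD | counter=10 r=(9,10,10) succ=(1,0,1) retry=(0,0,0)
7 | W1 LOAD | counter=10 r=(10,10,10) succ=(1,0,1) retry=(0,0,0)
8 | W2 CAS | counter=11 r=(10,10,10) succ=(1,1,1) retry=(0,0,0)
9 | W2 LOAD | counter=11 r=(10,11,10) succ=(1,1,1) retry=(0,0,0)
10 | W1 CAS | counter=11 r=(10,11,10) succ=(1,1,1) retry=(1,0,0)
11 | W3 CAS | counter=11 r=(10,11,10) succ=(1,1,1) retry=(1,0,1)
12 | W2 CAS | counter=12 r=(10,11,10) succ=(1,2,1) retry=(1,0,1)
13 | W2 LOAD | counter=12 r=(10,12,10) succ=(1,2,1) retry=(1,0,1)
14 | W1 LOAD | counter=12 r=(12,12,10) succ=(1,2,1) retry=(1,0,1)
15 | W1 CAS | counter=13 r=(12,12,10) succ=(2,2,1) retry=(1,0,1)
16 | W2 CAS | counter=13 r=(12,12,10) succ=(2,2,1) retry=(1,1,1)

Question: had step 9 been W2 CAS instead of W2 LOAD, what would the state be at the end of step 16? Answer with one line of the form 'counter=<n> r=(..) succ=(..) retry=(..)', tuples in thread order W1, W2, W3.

counter=12 r=(11,11,10) succ=(2,1,1) retry=(1,3,1)

(re-executing from step 9 with the substitution; state before step 9: counter=11 r=(10,10,10) succ=(1,1,1) retry=(0,0,0))
9 | W2 CAS | counter=11 r=(10,10,10) succ=(1,1,1) retry=(0,1,0)
10 | W1 CAS | counter=11 r=(10,10,10) succ=(1,1,1) retry=(1,1,0)
11 | W3 CAS | counter=11 r=(10,10,10) succ=(1,1,1) retry=(1,1,1)
12 | W2 CAS | counter=11 r=(10,10,10) succ=(1,1,1) retry=(1,2,1)
13 | W2 LOAD | counter=11 r=(10,11,10) succ=(1,1,1) retry=(1,2,1)
14 | W1 LOAD | counter=11 r=(11,11,10) succ=(1,1,1) retry=(1,2,1)
15 | W1 CAS | counter=12 r=(11,11,10) succ=(2,1,1) retry=(1,2,1)
16 | W2 CAS | counter=12 r=(11,11,10) succ=(2,1,1) retry=(1,3,1)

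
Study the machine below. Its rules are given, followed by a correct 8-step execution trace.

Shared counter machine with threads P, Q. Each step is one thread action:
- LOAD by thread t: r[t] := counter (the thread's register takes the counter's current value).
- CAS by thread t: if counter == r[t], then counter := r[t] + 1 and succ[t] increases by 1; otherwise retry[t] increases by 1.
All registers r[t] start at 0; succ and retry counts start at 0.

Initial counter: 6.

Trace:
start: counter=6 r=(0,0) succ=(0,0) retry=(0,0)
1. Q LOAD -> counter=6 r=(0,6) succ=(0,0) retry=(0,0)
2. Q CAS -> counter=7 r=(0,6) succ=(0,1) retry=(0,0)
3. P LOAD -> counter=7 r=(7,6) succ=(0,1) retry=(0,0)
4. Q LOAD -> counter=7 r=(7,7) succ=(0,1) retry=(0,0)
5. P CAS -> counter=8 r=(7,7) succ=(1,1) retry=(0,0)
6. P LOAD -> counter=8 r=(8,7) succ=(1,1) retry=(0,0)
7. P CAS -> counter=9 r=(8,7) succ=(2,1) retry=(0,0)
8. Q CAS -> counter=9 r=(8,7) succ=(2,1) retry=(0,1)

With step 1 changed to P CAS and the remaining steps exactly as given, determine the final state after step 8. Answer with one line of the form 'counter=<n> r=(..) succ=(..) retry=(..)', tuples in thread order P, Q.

counter=8 r=(7,6) succ=(2,0) retry=(1,2)

(re-executing from step 1 with the substitution; state before step 1: counter=6 r=(0,0) succ=(0,0) retry=(0,0))
1. P CAS -> counter=6 r=(0,0) succ=(0,0) retry=(1,0)
2. Q CAS -> counter=6 r=(0,0) succ=(0,0) retry=(1,1)
3. P LOAD -> counter=6 r=(6,0) succ=(0,0) retry=(1,1)
4. Q LOAD -> counter=6 r=(6,6) succ=(0,0) retry=(1,1)
5. P CAS -> counter=7 r=(6,6) succ=(1,0) retry=(1,1)
6. P LOAD -> counter=7 r=(7,6) succ=(1,0) retry=(1,1)
7. P CAS -> counter=8 r=(7,6) succ=(2,0) retry=(1,1)
8. Q CAS -> counter=8 r=(7,6) succ=(2,0) retry=(1,2)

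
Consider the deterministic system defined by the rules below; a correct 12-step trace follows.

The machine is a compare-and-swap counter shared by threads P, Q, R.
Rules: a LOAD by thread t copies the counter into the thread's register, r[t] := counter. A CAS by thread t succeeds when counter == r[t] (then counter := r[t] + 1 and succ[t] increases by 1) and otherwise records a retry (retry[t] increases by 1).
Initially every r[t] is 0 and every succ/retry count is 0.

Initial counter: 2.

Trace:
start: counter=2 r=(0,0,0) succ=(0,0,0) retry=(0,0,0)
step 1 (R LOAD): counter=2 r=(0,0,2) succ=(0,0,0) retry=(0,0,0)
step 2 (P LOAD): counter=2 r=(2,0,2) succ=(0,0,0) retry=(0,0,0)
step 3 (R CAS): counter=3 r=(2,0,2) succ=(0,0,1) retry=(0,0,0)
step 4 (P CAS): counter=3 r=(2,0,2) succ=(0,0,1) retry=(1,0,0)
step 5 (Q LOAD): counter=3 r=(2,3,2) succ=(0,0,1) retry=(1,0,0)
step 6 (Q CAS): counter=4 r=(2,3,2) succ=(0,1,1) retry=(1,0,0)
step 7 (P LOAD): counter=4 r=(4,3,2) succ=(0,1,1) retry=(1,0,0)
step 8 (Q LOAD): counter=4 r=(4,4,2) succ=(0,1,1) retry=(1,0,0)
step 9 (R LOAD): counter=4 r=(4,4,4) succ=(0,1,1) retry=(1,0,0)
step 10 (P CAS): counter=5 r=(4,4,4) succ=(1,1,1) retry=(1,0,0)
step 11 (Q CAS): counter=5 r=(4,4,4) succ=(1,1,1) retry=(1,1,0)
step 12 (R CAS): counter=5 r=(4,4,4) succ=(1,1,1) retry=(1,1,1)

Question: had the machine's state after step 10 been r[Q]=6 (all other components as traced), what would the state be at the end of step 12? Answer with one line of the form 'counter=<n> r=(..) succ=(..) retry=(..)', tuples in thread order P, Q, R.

counter=5 r=(4,6,4) succ=(1,1,1) retry=(1,1,1)

state after step 10 := counter=5 r=(4,6,4) succ=(1,1,1) retry=(1,0,0)
step 11 (Q CAS): counter=5 r=(4,6,4) succ=(1,1,1) retry=(1,1,0)
step 12 (R CAS): counter=5 r=(4,6,4) succ=(1,1,1) retry=(1,1,1)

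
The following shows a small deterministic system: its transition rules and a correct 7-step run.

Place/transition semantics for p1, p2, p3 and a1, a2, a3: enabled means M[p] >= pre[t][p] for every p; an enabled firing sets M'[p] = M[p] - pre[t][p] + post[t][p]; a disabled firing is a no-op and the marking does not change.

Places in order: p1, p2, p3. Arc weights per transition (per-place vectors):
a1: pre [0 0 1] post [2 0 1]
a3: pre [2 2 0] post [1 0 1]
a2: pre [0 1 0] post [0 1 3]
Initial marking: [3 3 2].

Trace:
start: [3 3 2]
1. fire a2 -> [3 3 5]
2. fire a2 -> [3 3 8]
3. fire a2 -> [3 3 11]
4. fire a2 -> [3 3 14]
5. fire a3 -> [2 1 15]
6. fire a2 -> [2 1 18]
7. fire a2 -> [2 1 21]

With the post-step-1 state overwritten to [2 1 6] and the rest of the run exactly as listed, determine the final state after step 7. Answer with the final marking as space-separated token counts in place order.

2 1 21

state after step 1 := [2 1 6]
2. fire a2 -> [2 1 9]
3. fire a2 -> [2 1 12]
4. fire a2 -> [2 1 15]
5. fire a3 -> [2 1 15]
6. fire a2 -> [2 1 18]
7. fire a2 -> [2 1 21]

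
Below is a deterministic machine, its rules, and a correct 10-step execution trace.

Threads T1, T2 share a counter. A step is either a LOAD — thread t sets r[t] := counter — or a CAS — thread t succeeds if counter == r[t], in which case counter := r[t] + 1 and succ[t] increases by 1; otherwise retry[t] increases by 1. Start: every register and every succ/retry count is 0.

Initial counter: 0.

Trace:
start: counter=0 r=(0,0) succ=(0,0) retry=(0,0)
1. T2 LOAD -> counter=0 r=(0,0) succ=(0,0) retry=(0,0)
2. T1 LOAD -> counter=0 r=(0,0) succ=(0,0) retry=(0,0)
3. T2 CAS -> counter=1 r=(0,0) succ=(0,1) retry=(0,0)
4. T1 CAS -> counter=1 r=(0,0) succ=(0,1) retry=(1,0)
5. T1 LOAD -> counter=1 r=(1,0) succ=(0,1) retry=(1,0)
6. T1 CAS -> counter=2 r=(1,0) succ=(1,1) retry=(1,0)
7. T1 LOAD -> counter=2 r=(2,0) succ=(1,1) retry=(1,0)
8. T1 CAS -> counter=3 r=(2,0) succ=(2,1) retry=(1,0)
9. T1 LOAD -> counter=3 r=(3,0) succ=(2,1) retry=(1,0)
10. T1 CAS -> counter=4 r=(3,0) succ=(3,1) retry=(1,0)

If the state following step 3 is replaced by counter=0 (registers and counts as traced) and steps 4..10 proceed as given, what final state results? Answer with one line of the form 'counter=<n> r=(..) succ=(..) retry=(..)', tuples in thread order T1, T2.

state after step 3 := counter=0 r=(0,0) succ=(0,1) retry=(0,0)
4. T1 CAS -> counter=1 r=(0,0) succ=(1,1) retry=(0,0)
5. T1 LOAD -> counter=1 r=(1,0) succ=(1,1) retry=(0,0)
6. T1 CAS -> counter=2 r=(1,0) succ=(2,1) retry=(0,0)
7. T1 LOAD -> counter=2 r=(2,0) succ=(2,1) retry=(0,0)
8. T1 CAS -> counter=3 r=(2,0) succ=(3,1) retry=(0,0)
9. T1 LOAD -> counter=3 r=(3,0) succ=(3,1) retry=(0,0)
10. T1 CAS -> counter=4 r=(3,0) succ=(4,1) retry=(0,0)

counter=4 r=(3,0) succ=(4,1) retry=(0,0)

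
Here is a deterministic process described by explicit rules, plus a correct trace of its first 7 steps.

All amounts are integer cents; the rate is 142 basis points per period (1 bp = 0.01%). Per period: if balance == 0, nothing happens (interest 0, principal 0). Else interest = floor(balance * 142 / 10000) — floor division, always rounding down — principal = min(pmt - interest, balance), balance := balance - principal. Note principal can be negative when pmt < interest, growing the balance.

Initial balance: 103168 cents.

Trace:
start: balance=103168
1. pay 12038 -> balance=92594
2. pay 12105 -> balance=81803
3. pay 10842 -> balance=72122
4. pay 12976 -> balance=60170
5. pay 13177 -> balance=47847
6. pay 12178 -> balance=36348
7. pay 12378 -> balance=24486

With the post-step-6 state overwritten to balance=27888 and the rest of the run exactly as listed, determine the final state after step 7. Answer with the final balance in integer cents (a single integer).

state after step 6 := balance=27888
7. pay 12378 -> balance=15906

15906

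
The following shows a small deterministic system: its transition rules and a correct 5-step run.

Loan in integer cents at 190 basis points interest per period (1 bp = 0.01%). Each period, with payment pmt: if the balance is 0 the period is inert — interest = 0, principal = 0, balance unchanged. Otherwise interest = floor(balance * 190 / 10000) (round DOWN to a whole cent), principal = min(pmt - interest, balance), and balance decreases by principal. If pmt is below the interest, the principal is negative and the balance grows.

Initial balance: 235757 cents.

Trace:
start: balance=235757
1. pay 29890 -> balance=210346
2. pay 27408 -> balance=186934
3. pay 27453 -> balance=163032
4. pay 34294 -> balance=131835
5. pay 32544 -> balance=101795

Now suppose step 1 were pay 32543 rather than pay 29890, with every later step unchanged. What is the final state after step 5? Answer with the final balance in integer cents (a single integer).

(re-executing from step 1 with the substitution; state before step 1: balance=235757)
1. pay 32543 -> balance=207693
2. pay 27408 -> balance=184231
3. pay 27453 -> balance=160278
4. pay 34294 -> balance=129029
5. pay 32544 -> balance=98936

98936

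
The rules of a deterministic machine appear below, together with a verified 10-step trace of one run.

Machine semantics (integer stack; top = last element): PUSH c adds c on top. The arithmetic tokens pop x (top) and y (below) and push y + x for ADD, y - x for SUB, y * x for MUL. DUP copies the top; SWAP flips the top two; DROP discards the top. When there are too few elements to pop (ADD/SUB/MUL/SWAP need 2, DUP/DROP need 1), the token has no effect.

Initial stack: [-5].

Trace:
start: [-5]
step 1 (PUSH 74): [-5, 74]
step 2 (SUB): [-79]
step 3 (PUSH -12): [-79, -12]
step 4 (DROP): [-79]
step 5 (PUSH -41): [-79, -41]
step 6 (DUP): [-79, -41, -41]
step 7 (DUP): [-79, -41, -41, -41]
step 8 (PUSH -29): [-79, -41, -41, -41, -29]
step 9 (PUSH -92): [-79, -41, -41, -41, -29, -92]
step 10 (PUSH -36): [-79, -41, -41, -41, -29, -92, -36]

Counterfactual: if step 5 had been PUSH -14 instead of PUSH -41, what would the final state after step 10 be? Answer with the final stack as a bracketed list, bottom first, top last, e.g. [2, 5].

(re-executing from step 5 with the substitution; state before step 5: [-79])
step 5 (PUSH -14): [-79, -14]
step 6 (DUP): [-79, -14, -14]
step 7 (DUP): [-79, -14, -14, -14]
step 8 (PUSH -29): [-79, -14, -14, -14, -29]
step 9 (PUSH -92): [-79, -14, -14, -14, -29, -92]
step 10 (PUSH -36): [-79, -14, -14, -14, -29, -92, -36]

[-79, -14, -14, -14, -29, -92, -36]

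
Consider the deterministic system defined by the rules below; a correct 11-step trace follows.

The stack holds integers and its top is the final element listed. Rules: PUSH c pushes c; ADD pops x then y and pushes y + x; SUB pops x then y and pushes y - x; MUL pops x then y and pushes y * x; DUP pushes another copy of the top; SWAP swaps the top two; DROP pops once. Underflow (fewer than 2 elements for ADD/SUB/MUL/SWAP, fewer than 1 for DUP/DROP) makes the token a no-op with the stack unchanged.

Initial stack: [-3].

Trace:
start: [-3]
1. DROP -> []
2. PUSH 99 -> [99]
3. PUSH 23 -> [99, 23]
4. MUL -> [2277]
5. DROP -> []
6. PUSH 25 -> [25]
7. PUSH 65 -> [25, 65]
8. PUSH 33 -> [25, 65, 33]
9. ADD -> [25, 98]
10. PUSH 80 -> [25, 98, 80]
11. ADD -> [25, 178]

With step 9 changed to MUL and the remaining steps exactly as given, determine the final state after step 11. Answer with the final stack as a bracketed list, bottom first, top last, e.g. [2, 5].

(re-executing from step 9 with the substitution; state before step 9: [25, 65, 33])
9. MUL -> [25, 2145]
10. PUSH 80 -> [25, 2145, 80]
11. ADD -> [25, 2225]

[25, 2225]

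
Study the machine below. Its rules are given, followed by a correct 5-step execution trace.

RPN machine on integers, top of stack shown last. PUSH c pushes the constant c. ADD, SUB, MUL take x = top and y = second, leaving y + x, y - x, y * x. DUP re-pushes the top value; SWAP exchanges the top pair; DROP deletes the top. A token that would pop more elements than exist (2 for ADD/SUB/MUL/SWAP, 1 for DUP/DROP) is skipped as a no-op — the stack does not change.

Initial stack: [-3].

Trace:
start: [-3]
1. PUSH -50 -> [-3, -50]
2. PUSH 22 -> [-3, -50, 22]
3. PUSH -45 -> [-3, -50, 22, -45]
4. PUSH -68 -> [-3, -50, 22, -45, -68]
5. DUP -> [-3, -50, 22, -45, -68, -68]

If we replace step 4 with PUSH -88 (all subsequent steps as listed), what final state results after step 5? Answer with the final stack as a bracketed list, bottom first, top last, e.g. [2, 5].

[-3, -50, 22, -45, -88, -88]

(re-executing from step 4 with the substitution; state before step 4: [-3, -50, 22, -45])
4. PUSH -88 -> [-3, -50, 22, -45, -88]
5. DUP -> [-3, -50, 22, -45, -88, -88]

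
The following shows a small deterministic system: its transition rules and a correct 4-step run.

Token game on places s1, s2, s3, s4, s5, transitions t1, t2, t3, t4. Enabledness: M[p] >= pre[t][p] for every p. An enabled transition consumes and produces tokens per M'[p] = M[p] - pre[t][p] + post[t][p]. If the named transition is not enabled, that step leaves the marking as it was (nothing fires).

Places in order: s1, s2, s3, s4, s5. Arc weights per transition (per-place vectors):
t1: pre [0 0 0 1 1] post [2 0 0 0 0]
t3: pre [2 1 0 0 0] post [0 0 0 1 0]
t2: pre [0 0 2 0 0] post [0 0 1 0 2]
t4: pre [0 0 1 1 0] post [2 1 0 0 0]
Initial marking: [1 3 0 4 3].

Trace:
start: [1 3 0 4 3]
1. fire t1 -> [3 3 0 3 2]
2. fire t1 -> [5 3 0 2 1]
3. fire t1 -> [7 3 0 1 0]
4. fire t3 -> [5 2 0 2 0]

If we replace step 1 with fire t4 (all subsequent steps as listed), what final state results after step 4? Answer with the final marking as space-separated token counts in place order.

(re-executing from step 1 with the substitution; state before step 1: [1 3 0 4 3])
1. fire t4 -> [1 3 0 4 3]
2. fire t1 -> [3 3 0 3 2]
3. fire t1 -> [5 3 0 2 1]
4. fire t3 -> [3 2 0 3 1]

3 2 0 3 1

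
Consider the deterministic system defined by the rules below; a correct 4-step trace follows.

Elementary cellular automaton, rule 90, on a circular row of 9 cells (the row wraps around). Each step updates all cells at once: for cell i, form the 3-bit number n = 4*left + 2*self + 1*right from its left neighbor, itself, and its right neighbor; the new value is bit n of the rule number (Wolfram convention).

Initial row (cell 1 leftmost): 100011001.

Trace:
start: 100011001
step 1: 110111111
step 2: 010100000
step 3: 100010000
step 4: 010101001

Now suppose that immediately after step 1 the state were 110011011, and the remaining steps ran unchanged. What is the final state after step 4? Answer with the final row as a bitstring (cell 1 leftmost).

011010111

state after step 1 := 110011011
step 2: 011111010
step 3: 110001001
step 4: 011010111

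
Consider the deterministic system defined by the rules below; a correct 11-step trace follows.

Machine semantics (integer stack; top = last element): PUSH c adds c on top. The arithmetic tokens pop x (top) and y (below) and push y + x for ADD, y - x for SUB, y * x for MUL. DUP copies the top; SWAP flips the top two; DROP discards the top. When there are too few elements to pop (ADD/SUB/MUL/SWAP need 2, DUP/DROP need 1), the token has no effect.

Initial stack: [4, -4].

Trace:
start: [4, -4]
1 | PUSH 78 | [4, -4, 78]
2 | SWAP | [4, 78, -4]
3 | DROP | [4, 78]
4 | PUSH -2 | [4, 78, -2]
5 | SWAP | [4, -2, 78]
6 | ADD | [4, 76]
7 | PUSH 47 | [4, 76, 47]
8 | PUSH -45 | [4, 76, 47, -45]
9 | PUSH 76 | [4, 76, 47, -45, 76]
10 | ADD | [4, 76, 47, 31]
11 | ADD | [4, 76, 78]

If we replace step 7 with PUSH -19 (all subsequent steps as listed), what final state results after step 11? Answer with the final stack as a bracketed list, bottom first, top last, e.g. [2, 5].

(re-executing from step 7 with the substitution; state before step 7: [4, 76])
7 | PUSH -19 | [4, 76, -19]
8 | PUSH -45 | [4, 76, -19, -45]
9 | PUSH 76 | [4, 76, -19, -45, 76]
10 | ADD | [4, 76, -19, 31]
11 | ADD | [4, 76, 12]

[4, 76, 12]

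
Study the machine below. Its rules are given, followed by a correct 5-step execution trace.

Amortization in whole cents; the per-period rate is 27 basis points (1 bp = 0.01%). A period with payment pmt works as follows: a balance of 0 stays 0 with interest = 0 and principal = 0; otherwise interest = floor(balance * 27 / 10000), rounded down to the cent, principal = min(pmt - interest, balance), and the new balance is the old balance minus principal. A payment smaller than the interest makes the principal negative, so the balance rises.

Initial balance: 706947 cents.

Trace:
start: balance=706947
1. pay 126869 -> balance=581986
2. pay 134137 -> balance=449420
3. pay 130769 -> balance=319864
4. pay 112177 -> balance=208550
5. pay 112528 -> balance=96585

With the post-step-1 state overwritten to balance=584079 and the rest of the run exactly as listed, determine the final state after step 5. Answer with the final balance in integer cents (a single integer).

98701

state after step 1 := balance=584079
2. pay 134137 -> balance=451519
3. pay 130769 -> balance=321969
4. pay 112177 -> balance=210661
5. pay 112528 -> balance=98701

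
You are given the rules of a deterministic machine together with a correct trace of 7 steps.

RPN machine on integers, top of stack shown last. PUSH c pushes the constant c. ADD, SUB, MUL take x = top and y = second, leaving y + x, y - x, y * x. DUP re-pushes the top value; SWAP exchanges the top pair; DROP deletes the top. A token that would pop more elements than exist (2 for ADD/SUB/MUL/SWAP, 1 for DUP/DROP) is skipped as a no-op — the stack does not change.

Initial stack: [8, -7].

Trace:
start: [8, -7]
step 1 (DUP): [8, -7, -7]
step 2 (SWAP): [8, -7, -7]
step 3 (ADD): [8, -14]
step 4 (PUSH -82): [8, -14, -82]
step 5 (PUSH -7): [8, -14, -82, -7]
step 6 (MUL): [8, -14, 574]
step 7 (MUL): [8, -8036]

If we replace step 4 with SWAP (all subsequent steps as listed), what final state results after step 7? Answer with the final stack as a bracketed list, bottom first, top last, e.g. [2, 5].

(re-executing from step 4 with the substitution; state before step 4: [8, -14])
step 4 (SWAP): [-14, 8]
step 5 (PUSH -7): [-14, 8, -7]
step 6 (MUL): [-14, -56]
step 7 (MUL): [784]

[784]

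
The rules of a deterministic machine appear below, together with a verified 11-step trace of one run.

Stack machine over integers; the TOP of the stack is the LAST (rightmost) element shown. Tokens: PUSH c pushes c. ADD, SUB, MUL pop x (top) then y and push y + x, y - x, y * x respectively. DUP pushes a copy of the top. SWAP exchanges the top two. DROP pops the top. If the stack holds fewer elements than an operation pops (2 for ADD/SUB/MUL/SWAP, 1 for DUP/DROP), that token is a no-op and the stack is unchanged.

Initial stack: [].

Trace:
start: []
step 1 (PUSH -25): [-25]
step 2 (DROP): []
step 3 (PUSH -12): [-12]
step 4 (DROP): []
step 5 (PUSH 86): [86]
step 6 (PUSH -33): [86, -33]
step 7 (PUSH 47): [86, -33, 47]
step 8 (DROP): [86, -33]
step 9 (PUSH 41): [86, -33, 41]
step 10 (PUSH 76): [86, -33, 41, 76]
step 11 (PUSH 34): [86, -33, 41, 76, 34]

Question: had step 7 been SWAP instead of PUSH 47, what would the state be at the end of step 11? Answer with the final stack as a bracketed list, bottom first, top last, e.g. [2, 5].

(re-executing from step 7 with the substitution; state before step 7: [86, -33])
step 7 (SWAP): [-33, 86]
step 8 (DROP): [-33]
step 9 (PUSH 41): [-33, 41]
step 10 (PUSH 76): [-33, 41, 76]
step 11 (PUSH 34): [-33, 41, 76, 34]

[-33, 41, 76, 34]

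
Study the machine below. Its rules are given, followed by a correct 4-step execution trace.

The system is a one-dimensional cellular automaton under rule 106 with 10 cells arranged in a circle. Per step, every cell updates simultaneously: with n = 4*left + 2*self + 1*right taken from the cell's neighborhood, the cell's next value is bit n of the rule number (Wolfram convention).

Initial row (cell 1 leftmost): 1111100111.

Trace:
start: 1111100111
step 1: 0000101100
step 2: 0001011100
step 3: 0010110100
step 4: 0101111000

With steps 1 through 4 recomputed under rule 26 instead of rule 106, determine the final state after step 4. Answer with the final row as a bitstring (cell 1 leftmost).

1011001000

(re-executing steps 1..4 under rule 26; state before step 1: 1111100111)
step 1: 0000011100
step 2: 0000110010
step 3: 0001101101
step 4: 1011001000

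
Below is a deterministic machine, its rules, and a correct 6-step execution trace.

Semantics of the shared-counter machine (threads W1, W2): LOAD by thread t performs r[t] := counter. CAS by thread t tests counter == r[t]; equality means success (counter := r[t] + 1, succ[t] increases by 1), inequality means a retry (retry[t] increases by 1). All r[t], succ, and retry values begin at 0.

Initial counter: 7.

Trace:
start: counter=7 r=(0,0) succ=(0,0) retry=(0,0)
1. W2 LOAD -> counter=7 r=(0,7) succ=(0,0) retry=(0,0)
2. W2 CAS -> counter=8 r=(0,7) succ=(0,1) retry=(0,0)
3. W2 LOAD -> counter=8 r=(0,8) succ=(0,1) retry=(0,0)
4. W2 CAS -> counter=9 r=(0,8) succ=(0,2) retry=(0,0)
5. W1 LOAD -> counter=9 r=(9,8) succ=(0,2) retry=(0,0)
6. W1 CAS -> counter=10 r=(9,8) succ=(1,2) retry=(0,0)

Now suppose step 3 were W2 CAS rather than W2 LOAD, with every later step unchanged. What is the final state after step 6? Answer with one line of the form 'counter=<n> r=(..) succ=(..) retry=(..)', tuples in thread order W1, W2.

(re-executing from step 3 with the substitution; state before step 3: counter=8 r=(0,7) succ=(0,1) retry=(0,0))
3. W2 CAS -> counter=8 r=(0,7) succ=(0,1) retry=(0,1)
4. W2 CAS -> counter=8 r=(0,7) succ=(0,1) retry=(0,2)
5. W1 LOAD -> counter=8 r=(8,7) succ=(0,1) retry=(0,2)
6. W1 CAS -> counter=9 r=(8,7) succ=(1,1) retry=(0,2)

counter=9 r=(8,7) succ=(1,1) retry=(0,2)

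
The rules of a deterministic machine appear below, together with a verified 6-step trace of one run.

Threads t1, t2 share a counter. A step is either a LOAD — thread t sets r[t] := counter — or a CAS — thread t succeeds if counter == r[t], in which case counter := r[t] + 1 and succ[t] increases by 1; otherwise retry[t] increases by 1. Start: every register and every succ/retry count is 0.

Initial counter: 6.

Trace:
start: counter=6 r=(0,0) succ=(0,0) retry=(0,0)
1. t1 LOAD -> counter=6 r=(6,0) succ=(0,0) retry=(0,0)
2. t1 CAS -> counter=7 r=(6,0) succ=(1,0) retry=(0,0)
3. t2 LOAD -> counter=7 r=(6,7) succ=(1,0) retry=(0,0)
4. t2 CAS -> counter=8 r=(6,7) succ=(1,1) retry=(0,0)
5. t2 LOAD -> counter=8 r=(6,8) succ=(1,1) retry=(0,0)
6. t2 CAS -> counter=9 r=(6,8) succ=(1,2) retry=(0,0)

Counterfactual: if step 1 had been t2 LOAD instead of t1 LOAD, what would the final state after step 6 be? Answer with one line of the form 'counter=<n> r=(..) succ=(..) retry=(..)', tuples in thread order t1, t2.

(re-executing from step 1 with the substitution; state before step 1: counter=6 r=(0,0) succ=(0,0) retry=(0,0))
1. t2 LOAD -> counter=6 r=(0,6) succ=(0,0) retry=(0,0)
2. t1 CAS -> counter=6 r=(0,6) succ=(0,0) retry=(1,0)
3. t2 LOAD -> counter=6 r=(0,6) succ=(0,0) retry=(1,0)
4. t2 CAS -> counter=7 r=(0,6) succ=(0,1) retry=(1,0)
5. t2 LOAD -> counter=7 r=(0,7) succ=(0,1) retry=(1,0)
6. t2 CAS -> counter=8 r=(0,7) succ=(0,2) retry=(1,0)

counter=8 r=(0,7) succ=(0,2) retry=(1,0)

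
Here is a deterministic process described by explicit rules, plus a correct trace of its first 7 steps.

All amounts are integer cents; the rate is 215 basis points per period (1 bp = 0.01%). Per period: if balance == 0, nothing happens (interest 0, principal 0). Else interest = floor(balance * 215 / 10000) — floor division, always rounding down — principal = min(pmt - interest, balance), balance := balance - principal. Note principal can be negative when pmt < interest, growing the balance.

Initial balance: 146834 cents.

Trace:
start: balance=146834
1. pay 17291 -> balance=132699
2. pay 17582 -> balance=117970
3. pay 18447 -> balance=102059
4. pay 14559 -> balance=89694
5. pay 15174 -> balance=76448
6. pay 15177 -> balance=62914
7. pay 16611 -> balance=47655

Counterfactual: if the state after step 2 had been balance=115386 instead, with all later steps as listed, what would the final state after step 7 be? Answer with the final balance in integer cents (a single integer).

44781

state after step 2 := balance=115386
3. pay 18447 -> balance=99419
4. pay 14559 -> balance=86997
5. pay 15174 -> balance=73693
6. pay 15177 -> balance=60100
7. pay 16611 -> balance=44781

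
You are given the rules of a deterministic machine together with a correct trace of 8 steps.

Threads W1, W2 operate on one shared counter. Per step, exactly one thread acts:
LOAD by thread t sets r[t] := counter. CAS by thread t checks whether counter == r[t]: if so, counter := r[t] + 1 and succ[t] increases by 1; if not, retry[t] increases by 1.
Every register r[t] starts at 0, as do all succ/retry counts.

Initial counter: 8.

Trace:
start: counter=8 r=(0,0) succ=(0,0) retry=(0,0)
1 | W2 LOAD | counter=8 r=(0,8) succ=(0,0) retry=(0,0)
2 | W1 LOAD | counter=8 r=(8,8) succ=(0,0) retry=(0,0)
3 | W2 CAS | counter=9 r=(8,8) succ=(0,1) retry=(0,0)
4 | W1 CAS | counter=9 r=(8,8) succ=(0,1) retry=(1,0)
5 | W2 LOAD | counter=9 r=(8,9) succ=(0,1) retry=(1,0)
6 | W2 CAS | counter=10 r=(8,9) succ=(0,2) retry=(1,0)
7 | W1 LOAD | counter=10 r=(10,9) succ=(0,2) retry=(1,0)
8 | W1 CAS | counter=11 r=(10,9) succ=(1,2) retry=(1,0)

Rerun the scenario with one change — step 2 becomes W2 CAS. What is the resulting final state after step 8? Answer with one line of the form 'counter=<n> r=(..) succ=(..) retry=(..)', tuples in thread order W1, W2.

counter=11 r=(10,9) succ=(1,2) retry=(1,1)

(re-executing from step 2 with the substitution; state before step 2: counter=8 r=(0,8) succ=(0,0) retry=(0,0))
2 | W2 CAS | counter=9 r=(0,8) succ=(0,1) retry=(0,0)
3 | W2 CAS | counter=9 r=(0,8) succ=(0,1) retry=(0,1)
4 | W1 CAS | counter=9 r=(0,8) succ=(0,1) retry=(1,1)
5 | W2 LOAD | counter=9 r=(0,9) succ=(0,1) retry=(1,1)
6 | W2 CAS | counter=10 r=(0,9) succ=(0,2) retry=(1,1)
7 | W1 LOAD | counter=10 r=(10,9) succ=(0,2) retry=(1,1)
8 | W1 CAS | counter=11 r=(10,9) succ=(1,2) retry=(1,1)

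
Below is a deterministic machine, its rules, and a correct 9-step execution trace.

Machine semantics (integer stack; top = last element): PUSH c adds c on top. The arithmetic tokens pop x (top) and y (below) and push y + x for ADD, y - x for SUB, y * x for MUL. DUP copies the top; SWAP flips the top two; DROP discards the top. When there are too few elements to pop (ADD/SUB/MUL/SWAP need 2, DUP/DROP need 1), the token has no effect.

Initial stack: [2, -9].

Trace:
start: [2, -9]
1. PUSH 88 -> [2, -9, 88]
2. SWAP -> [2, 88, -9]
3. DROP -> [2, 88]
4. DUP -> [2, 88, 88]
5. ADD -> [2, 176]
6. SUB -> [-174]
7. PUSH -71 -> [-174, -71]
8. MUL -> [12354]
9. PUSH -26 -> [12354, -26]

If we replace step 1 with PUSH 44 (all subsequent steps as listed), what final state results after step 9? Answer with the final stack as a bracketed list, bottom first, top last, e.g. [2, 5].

(re-executing from step 1 with the substitution; state before step 1: [2, -9])
1. PUSH 44 -> [2, -9, 44]
2. SWAP -> [2, 44, -9]
3. DROP -> [2, 44]
4. DUP -> [2, 44, 44]
5. ADD -> [2, 88]
6. SUB -> [-86]
7. PUSH -71 -> [-86, -71]
8. MUL -> [6106]
9. PUSH -26 -> [6106, -26]

[6106, -26]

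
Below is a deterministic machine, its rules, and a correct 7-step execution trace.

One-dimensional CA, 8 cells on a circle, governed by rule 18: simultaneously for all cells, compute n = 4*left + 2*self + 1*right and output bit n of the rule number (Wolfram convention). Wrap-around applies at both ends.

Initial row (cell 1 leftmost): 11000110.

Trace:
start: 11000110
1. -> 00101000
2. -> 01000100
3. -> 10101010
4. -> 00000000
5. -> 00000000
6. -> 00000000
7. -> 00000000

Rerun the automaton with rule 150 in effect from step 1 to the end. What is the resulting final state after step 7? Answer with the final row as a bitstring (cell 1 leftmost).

(re-executing steps 1..7 under rule 150; state before step 1: 11000110)
1. -> 00101000
2. -> 01101100
3. -> 10000010
4. -> 11000110
5. -> 00101000
6. -> 01101100
7. -> 10000010

10000010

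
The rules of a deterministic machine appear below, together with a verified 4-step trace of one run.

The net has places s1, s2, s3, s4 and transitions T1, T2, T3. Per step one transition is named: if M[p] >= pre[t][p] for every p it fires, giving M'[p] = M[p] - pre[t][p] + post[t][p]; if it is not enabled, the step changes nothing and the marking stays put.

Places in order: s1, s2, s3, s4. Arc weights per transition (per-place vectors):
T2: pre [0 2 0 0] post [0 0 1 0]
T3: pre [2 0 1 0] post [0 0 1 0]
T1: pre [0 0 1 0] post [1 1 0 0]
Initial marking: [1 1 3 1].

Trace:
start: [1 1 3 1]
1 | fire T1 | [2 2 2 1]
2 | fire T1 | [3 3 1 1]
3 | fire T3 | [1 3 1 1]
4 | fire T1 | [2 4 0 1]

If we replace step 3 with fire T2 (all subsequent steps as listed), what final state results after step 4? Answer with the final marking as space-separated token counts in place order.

(re-executing from step 3 with the substitution; state before step 3: [3 3 1 1])
3 | fire T2 | [3 1 2 1]
4 | fire T1 | [4 2 1 1]

4 2 1 1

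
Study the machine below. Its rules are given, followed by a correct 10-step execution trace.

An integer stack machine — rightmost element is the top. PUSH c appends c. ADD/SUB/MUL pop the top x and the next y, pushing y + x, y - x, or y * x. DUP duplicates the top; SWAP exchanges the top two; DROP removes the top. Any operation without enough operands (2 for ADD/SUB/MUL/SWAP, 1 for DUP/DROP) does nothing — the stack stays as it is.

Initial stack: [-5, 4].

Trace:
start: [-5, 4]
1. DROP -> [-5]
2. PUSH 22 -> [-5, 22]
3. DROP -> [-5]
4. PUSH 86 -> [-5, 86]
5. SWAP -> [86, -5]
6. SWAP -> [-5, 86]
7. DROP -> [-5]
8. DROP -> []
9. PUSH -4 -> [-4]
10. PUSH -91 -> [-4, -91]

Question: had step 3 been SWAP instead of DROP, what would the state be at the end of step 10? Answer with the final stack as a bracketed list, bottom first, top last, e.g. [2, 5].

[22, -4, -91]

(re-executing from step 3 with the substitution; state before step 3: [-5, 22])
3. SWAP -> [22, -5]
4. PUSH 86 -> [22, -5, 86]
5. SWAP -> [22, 86, -5]
6. SWAP -> [22, -5, 86]
7. DROP -> [22, -5]
8. DROP -> [22]
9. PUSH -4 -> [22, -4]
10. PUSH -91 -> [22, -4, -91]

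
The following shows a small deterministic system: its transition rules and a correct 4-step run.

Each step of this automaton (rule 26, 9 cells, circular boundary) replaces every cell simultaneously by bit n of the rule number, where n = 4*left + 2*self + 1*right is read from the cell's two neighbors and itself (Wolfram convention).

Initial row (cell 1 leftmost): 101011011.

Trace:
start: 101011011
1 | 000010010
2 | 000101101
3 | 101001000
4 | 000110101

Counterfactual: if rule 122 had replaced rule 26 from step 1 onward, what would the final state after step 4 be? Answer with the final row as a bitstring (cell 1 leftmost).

(re-executing steps 1..4 under rule 122; state before step 1: 101011011)
1 | 110111110
2 | 111100011
3 | 000110110
4 | 001111111

001111111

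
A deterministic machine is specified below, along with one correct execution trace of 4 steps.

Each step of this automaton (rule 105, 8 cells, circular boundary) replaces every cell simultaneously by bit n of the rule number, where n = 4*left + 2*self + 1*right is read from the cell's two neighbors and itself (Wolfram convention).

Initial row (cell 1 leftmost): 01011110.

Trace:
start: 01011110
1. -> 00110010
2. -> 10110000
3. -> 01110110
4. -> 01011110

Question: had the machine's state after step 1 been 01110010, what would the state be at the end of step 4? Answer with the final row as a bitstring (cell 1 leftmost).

00000101

state after step 1 := 01110010
2. -> 01010000
3. -> 00100111
4. -> 00000101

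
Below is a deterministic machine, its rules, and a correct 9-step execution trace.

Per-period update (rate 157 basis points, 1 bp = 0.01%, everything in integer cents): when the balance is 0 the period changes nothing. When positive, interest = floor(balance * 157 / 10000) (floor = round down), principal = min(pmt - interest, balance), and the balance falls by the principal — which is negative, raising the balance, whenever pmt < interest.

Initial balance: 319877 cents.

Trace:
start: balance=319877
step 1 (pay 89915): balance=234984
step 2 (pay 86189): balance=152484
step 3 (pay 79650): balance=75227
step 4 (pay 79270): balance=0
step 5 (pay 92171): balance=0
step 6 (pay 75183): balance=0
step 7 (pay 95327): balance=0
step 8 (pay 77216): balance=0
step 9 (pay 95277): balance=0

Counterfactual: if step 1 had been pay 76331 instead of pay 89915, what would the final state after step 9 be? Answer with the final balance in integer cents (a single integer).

(re-executing from step 1 with the substitution; state before step 1: balance=319877)
step 1 (pay 76331): balance=248568
step 2 (pay 86189): balance=166281
step 3 (pay 79650): balance=89241
step 4 (pay 79270): balance=11372
step 5 (pay 92171): balance=0
step 6 (pay 75183): balance=0
step 7 (pay 95327): balance=0
step 8 (pay 77216): balance=0
step 9 (pay 95277): balance=0

0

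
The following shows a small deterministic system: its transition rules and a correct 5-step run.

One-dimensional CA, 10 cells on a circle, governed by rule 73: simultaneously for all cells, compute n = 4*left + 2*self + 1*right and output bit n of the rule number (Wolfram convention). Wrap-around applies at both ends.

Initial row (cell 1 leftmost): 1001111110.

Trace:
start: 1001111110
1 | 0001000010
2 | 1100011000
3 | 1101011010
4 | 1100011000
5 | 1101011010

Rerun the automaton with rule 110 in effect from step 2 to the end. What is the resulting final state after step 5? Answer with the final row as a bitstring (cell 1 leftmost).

(re-executing steps 2..5 under rule 110; state before step 2: 0001000010)
2 | 0011000110
3 | 0111001110
4 | 1101011010
5 | 1111111111

1111111111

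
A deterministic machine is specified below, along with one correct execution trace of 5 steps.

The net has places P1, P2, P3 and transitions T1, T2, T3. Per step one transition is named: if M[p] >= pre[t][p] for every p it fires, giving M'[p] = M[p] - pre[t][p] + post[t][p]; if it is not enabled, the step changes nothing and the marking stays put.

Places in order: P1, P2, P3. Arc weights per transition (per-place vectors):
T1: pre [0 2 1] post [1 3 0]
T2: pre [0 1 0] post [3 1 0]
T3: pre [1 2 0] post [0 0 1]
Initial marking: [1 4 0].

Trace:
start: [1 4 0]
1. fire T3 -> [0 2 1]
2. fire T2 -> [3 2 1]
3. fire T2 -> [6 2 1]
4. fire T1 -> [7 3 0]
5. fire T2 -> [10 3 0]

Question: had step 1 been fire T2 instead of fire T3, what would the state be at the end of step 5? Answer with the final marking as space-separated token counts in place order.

13 4 0

(re-executing from step 1 with the substitution; state before step 1: [1 4 0])
1. fire T2 -> [4 4 0]
2. fire T2 -> [7 4 0]
3. fire T2 -> [10 4 0]
4. fire T1 -> [10 4 0]
5. fire T2 -> [13 4 0]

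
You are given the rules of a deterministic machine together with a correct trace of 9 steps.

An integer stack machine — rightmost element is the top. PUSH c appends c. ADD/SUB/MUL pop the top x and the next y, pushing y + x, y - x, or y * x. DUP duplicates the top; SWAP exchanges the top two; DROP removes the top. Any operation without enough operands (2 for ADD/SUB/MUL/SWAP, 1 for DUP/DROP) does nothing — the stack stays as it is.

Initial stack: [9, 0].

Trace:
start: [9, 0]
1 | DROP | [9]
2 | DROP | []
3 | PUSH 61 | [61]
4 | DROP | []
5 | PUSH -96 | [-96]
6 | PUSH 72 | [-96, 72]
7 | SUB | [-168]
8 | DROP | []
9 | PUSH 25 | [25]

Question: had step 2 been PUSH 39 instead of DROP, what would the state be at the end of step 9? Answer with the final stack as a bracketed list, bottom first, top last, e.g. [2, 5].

(re-executing from step 2 with the substitution; state before step 2: [9])
2 | PUSH 39 | [9, 39]
3 | PUSH 61 | [9, 39, 61]
4 | DROP | [9, 39]
5 | PUSH -96 | [9, 39, -96]
6 | PUSH 72 | [9, 39, -96, 72]
7 | SUB | [9, 39, -168]
8 | DROP | [9, 39]
9 | PUSH 25 | [9, 39, 25]

[9, 39, 25]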